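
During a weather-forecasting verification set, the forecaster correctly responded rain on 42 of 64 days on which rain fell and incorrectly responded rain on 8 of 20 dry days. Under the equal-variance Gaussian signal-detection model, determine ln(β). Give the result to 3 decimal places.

ln β = -0.049

H = 42/64 = 0.6562
FA = 8/20 = 0.4000
z(H) = 0.4021
z(FA) = -0.2533
ln β = −½·[z(H)² − z(FA)²] = −0.5 × (0.1617 − 0.0642) = -0.04875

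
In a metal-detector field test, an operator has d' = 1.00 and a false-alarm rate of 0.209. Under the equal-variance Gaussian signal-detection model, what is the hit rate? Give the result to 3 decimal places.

hit rate = 0.575

z(false-alarm rate) = z(0.209) = -0.8099
z(H) = z(FA) + d' = -0.8099 + 1.00 = 0.1901
hit rate = Φ(0.1901) = 0.5754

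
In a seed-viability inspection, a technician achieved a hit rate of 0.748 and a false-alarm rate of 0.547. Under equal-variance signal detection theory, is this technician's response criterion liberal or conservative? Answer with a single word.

z(H) = 0.668, z(FA) = 0.118
c = −½·(z(H) + z(FA)) = -0.393
c < 0 → liberal criterion (biased toward responding “yes”).

liberal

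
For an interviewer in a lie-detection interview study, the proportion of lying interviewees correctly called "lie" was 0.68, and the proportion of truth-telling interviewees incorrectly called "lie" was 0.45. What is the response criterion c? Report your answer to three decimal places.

c = -0.171

z(0.68) = 0.4677, z(0.45) = -0.1257
c = −½·[z(H) + z(FA)] = −0.5 × (0.4677 + (-0.1257)) = -0.1710
c < 0: the interviewer has a liberal response bias.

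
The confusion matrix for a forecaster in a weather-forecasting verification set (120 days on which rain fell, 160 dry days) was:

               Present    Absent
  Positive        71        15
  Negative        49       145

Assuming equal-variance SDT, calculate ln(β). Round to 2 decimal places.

ln β = 0.84

H = 71/120 = 0.5917
FA = 15/160 = 0.0938
Φ⁻¹(H) = Φ⁻¹(0.5917) = 0.232
Φ⁻¹(FA) = Φ⁻¹(0.0938) = -1.318
ln β = −½·[z(H)² − z(FA)²] = −0.5 × (0.054 − 1.737) = 0.8415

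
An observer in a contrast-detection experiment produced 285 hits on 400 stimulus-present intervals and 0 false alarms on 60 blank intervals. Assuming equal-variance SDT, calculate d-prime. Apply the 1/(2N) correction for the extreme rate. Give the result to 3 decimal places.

d-prime = 2.955

The false-alarm rate is 0/60 = 0, so apply the 1/(2N) correction: FA → 1/(2·60) = 0.00833.
z(H) = z(0.71250) = 0.5607
z(FA) = z(0.00833) = -2.3941
d' = 0.5607 − (-2.3941) = 2.9548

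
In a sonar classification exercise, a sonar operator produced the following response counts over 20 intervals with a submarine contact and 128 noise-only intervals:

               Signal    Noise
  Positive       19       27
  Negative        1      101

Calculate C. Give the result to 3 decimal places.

C = -0.421

H = 19/20 = 0.9500
FA = 27/128 = 0.2109
z(H) = 1.6449
z(FA) = -0.8033
c = −½·[z(H) + z(FA)] = −0.5 × (1.6449 + (-0.8033)) = -0.4208
c < 0: the sonar operator has a liberal response bias.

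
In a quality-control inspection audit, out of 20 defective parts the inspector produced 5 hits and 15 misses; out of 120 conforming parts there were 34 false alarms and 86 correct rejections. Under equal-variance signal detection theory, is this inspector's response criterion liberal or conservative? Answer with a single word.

z(H) = -0.674, z(FA) = -0.573
c = −½·(z(H) + z(FA)) = 0.6235
c > 0 → conservative criterion (biased toward responding “no”).

conservative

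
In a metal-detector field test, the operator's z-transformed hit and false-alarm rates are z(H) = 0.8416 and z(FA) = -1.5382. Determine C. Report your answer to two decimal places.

c = −½·[z(H) + z(FA)] = −½·(0.8416 + (-1.5382)) = 0.3483
c > 0: the operator has a conservative response bias.

C = 0.35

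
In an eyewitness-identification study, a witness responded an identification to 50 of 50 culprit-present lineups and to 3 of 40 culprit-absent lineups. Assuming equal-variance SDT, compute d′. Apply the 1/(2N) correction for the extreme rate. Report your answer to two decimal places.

The hit rate is 50/50 = 1, so apply the 1/(2N) correction: H → 1 − 1/(2·50) = 0.99000.
z(H) = z(0.99000) = 2.326
z(FA) = z(0.07500) = -1.440
d' = 2.326 − (-1.440) = 3.766

d′ = 3.77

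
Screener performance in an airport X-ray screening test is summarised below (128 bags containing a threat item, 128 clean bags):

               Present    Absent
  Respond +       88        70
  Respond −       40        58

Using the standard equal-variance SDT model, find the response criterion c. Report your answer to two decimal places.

c = -0.30

H = 88/128 = 0.6875
FA = 70/128 = 0.5469
z(H) = z(0.6875) = 0.4888
z(FA) = z(0.5469) = 0.1178
c = −½·[z(H) + z(FA)] = −0.5 × (0.4888 + 0.1178) = -0.3033
c < 0: the screener has a liberal response bias.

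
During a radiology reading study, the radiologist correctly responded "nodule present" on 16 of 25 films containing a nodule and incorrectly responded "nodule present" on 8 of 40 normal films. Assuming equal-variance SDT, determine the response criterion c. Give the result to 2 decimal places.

c = 0.24

H = 16/25 = 0.6400
FA = 8/40 = 0.2000
z(0.6400) = 0.3585, z(0.2000) = -0.8416
c = −½·[z(H) + z(FA)] = −0.5 × (0.3585 + (-0.8416)) = 0.24155
c > 0: the radiologist has a conservative response bias.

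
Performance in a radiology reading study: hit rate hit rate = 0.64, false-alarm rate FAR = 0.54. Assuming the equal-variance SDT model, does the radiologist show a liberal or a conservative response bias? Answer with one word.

liberal

z(H) = 0.358, z(FA) = 0.100
c = −½·(z(H) + z(FA)) = -0.229
c < 0 → liberal criterion (biased toward responding “yes”).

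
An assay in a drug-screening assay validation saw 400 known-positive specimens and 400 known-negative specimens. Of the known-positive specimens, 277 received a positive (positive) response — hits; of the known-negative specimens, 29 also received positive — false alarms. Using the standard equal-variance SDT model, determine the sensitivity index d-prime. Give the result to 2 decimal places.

d-prime = 1.96

H = 277/400 = 0.6925
FA = 29/400 = 0.0725
z(0.6925) = 0.503, z(0.0725) = -1.457
d' = z(H) − z(FA) = 0.503 − (-1.457) = 1.960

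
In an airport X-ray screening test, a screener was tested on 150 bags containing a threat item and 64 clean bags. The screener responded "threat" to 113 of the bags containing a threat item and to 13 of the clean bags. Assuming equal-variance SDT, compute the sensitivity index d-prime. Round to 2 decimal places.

H = 113/150 = 0.7533
FA = 13/64 = 0.2031
z(H) = 0.6849
z(FA) = -0.8306
d' = z(H) − z(FA) = 0.6849 − (-0.8306) = 1.5155

d-prime = 1.52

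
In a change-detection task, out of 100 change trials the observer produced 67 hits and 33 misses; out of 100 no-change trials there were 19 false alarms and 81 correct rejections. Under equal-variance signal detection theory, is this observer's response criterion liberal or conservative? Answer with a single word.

z(H) = 0.440, z(FA) = -0.878
c = −½·(z(H) + z(FA)) = 0.219
c > 0 → conservative criterion (biased toward responding “no”).

conservative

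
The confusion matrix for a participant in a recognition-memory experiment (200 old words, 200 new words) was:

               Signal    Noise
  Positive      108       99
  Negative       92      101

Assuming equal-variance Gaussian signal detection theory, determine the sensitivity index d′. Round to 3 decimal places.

H = 108/200 = 0.5400
FA = 99/200 = 0.4950
z(H) = z(0.5400) = 0.1004
z(FA) = z(0.4950) = -0.0125
d' = z(H) − z(FA) = 0.1004 − (-0.0125) = 0.1129

d′ = 0.113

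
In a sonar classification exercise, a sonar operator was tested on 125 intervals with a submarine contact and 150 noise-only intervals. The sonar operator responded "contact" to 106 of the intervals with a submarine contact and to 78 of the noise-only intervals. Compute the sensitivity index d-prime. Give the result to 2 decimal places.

d-prime = 0.98

H = 106/125 = 0.8480
FA = 78/150 = 0.5200
z(H) = z(0.8480) = 1.0279
z(FA) = z(0.5200) = 0.0502
d' = z(H) − z(FA) = 1.0279 − 0.0502 = 0.9777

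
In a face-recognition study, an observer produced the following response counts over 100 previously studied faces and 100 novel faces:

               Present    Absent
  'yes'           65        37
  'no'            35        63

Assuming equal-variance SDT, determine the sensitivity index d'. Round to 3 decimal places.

H = 65/100 = 0.6500
FA = 37/100 = 0.3700
z(H) = 0.3853
z(FA) = -0.3319
d' = z(H) − z(FA) = 0.3853 − (-0.3319) = 0.7172

d' = 0.717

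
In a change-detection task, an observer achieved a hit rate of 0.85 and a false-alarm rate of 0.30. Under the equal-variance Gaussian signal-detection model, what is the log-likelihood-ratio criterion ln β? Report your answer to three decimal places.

z(H) = 1.0364
z(FA) = -0.5244
ln β = −½·[z(H)² − z(FA)²] = −0.5 × (1.0741 − 0.2750) = -0.39955

ln β = -0.400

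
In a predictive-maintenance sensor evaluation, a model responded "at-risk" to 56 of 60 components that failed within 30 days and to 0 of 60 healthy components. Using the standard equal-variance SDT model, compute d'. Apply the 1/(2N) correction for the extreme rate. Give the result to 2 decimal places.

The false-alarm rate is 0/60 = 0, so apply the 1/(2N) correction: FA → 1/(2·60) = 0.00833.
z(H) = z(0.93333) = 1.501
z(FA) = z(0.00833) = -2.394
d' = 1.501 − (-2.394) = 3.895

d' = 3.90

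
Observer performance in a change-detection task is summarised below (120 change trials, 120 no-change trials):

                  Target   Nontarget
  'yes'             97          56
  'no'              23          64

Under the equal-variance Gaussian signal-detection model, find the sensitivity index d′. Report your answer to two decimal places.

d′ = 0.96

H = 97/120 = 0.8083
FA = 56/120 = 0.4667
z(0.8083) = 0.872, z(0.4667) = -0.084
d' = z(H) − z(FA) = 0.872 − (-0.084) = 0.956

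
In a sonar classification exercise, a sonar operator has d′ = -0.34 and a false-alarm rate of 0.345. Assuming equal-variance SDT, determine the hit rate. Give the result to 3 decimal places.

hit rate = 0.230

z(false-alarm rate) = z(0.345) = -0.3989
z(H) = z(FA) + d' = -0.3989 + (-0.34) = -0.7389
hit rate = Φ(-0.7389) = 0.2300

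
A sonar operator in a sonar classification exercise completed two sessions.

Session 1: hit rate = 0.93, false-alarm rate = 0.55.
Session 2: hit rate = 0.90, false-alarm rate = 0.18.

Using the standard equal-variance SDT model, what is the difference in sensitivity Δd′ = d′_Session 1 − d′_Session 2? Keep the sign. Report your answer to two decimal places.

Session 1: z(0.93) = 1.476, z(0.55) = 0.126, d' = 1.350
Session 2: z(0.90) = 1.282, z(0.18) = -0.915, d' = 2.197
Δd' = d'_Session 1 − d'_Session 2 = 1.350 − 2.197 = -0.847
Session 2 has the higher sensitivity.

Δd′ = -0.85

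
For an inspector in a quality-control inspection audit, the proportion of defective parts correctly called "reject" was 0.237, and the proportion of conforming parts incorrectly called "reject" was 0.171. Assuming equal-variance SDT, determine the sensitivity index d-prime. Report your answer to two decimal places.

d-prime = 0.23

Φ⁻¹(0.237) = -0.716, Φ⁻¹(0.171) = -0.950
d' = z(H) − z(FA) = -0.716 − (-0.950) = 0.234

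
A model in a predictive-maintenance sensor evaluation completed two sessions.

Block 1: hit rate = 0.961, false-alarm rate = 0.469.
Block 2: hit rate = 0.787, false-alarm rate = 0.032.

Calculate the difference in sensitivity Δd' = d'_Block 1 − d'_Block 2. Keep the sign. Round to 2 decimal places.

Block 1: z(0.961) = 1.762, z(0.469) = -0.078, d' = 1.840
Block 2: z(0.787) = 0.796, z(0.032) = -1.852, d' = 2.648
Δd' = d'_Block 1 − d'_Block 2 = 1.840 − 2.648 = -0.808
Block 2 has the higher sensitivity.

Δd' = -0.81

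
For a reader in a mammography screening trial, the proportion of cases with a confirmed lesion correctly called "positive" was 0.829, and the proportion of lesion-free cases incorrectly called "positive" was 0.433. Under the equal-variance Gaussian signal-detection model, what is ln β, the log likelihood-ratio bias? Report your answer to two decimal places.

z(H) = z(0.829) = 0.950
z(FA) = z(0.433) = -0.169
ln β = −½·[z(H)² − z(FA)²] = −0.5 × (0.903 − 0.029) = -0.437

ln β = -0.44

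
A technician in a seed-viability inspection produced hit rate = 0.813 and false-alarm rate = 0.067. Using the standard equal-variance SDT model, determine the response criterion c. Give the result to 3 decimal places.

c = 0.305

z(H) = 0.8890
z(FA) = -1.4985
c = −½·[z(H) + z(FA)] = −0.5 × (0.8890 + (-1.4985)) = 0.30475
c > 0: the technician has a conservative response bias.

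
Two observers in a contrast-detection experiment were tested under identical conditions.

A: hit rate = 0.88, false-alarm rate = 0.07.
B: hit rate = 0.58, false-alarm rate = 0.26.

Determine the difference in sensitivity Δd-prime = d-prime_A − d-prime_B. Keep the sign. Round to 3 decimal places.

A: z(0.88) = 1.1750, z(0.07) = -1.4758, d' = 2.6508
B: z(0.58) = 0.2019, z(0.26) = -0.6433, d' = 0.8452
Δd' = d'_A − d'_B = 2.6508 − 0.8452 = 1.8056
A has the higher sensitivity.

Δd-prime = 1.806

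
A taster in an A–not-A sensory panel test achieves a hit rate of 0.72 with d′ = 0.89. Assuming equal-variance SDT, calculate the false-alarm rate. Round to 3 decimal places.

false-alarm rate = 0.379

z(hit rate) = z(0.72) = 0.5828
z(FA) = z(H) − d' = 0.5828 − 0.89 = -0.3072
false-alarm rate = Φ(-0.3072) = 0.3793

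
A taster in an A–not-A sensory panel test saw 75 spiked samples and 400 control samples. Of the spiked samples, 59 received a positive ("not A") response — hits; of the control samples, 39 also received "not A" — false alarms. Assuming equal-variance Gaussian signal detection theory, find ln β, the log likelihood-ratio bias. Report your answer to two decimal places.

ln β = 0.52

H = 59/75 = 0.7867
FA = 39/400 = 0.0975
z(H) = z(0.7867) = 0.795
z(FA) = z(0.0975) = -1.296
ln β = −½·[z(H)² − z(FA)²] = −0.5 × (0.632 − 1.680) = 0.524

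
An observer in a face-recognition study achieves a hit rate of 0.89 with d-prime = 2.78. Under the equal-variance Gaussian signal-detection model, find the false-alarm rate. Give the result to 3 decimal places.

false-alarm rate = 0.060

z(hit rate) = z(0.89) = 1.2265
z(FA) = z(H) − d' = 1.2265 − 2.78 = -1.5535
false-alarm rate = Φ(-1.5535) = 0.0602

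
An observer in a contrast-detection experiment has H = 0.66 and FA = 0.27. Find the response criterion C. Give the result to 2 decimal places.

C = 0.10

z(H) = z(0.66) = 0.412
z(FA) = z(0.27) = -0.613
c = −½·[z(H) + z(FA)] = −0.5 × (0.412 + (-0.613)) = 0.1005
c > 0: the observer has a conservative response bias.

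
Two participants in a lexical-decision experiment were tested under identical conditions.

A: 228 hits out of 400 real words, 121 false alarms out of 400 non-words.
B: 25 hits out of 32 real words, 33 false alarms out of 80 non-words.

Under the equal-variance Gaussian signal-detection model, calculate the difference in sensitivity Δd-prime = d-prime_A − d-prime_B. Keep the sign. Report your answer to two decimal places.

A: z(0.5700) = 0.176, z(0.3025) = -0.517, d' = 0.693
B: z(0.7812) = 0.776, z(0.4125) = -0.221, d' = 0.997
Δd' = d'_A − d'_B = 0.693 − 0.997 = -0.304
B has the higher sensitivity.

Δd-prime = -0.30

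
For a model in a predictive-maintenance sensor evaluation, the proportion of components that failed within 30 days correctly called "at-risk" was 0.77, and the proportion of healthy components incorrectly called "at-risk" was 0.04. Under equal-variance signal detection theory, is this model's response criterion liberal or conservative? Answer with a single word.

conservative

z(H) = 0.739, z(FA) = -1.751
c = −½·(z(H) + z(FA)) = 0.506
c > 0 → conservative criterion (biased toward responding “no”).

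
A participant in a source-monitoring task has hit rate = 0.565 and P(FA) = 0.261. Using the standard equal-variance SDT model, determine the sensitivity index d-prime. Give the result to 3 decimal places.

Φ⁻¹(H) = 0.1637
Φ⁻¹(FA) = -0.6403
d' = z(H) − z(FA) = 0.1637 − (-0.6403) = 0.8040

d-prime = 0.804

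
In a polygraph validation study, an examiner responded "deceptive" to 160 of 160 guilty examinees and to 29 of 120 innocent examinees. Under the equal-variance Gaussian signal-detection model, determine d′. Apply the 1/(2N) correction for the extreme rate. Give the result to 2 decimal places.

The hit rate is 160/160 = 1, so apply the 1/(2N) correction: H → 1 − 1/(2·160) = 0.99687.
z(H) = z(0.99687) = 2.734
z(FA) = z(0.24167) = -0.701
d' = 2.734 − (-0.701) = 3.435

d′ = 3.44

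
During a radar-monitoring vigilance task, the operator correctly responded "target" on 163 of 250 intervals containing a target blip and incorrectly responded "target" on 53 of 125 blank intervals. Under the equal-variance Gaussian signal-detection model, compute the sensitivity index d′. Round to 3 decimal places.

H = 163/250 = 0.6520
FA = 53/125 = 0.4240
z(H) = z(0.6520) = 0.3907
z(FA) = z(0.4240) = -0.1917
d' = z(H) − z(FA) = 0.3907 − (-0.1917) = 0.5824

d′ = 0.582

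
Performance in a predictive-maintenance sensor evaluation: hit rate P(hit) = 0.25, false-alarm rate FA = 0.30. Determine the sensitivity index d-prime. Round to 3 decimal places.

z(H) = -0.6745
z(FA) = -0.5244
d' = z(H) − z(FA) = -0.6745 − (-0.5244) = -0.1501

d-prime = -0.150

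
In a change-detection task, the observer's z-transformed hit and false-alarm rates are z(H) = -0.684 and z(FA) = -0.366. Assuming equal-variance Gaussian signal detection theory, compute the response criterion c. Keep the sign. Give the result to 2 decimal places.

c = 0.53

c = −½·[z(H) + z(FA)] = −½·(-0.684 + (-0.366)) = 0.525
c > 0: the observer has a conservative response bias.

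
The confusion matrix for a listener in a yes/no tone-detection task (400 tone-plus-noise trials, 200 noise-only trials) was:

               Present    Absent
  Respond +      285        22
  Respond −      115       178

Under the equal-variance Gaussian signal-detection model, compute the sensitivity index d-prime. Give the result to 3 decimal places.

d-prime = 1.787

H = 285/400 = 0.7125
FA = 22/200 = 0.1100
z(0.7125) = 0.5607, z(0.1100) = -1.2265
d' = z(H) − z(FA) = 0.5607 − (-1.2265) = 1.7872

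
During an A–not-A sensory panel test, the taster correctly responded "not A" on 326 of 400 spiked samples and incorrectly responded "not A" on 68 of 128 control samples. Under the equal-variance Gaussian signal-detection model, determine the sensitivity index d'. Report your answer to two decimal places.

d' = 0.82

H = 326/400 = 0.8150
FA = 68/128 = 0.5312
z(H) = z(0.8150) = 0.896
z(FA) = z(0.5312) = 0.078
d' = z(H) − z(FA) = 0.896 − 0.078 = 0.818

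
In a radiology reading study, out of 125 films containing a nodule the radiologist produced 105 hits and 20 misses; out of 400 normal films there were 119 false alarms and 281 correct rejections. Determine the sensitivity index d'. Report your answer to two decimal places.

H = 105/125 = 0.8400
FA = 119/400 = 0.2975
Φ⁻¹(H) = 0.994
Φ⁻¹(FA) = -0.532
d' = z(H) − z(FA) = 0.994 − (-0.532) = 1.526

d' = 1.53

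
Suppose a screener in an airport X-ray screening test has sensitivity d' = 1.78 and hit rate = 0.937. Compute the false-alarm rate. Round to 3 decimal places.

z(hit rate) = z(0.937) = 1.5301
z(FA) = z(H) − d' = 1.5301 − 1.78 = -0.2499
false-alarm rate = Φ(-0.2499) = 0.4013

false-alarm rate = 0.401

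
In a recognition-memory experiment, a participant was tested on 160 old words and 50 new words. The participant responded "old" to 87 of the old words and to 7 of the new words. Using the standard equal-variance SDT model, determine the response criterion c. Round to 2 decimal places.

H = 87/160 = 0.5437
FA = 7/50 = 0.1400
z(H) = z(0.5437) = 0.110
z(FA) = z(0.1400) = -1.080
c = −½·[z(H) + z(FA)] = −0.5 × (0.110 + (-1.080)) = 0.485

c = 0.49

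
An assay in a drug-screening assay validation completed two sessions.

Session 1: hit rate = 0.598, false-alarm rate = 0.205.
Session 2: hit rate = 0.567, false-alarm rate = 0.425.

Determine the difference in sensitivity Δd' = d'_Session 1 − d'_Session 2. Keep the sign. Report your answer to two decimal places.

Session 1: z(0.598) = 0.248, z(0.205) = -0.824, d' = 1.072
Session 2: z(0.567) = 0.169, z(0.425) = -0.189, d' = 0.358
Δd' = d'_Session 1 − d'_Session 2 = 1.072 − 0.358 = 0.714
Session 1 has the higher sensitivity.

Δd' = 0.71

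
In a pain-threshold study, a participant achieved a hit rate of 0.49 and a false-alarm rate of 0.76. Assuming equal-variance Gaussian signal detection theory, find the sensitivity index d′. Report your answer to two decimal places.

d′ = -0.73

Φ⁻¹(H) = Φ⁻¹(0.49) = -0.0251
Φ⁻¹(FA) = Φ⁻¹(0.76) = 0.7063
d' = z(H) − z(FA) = -0.0251 − 0.7063 = -0.7314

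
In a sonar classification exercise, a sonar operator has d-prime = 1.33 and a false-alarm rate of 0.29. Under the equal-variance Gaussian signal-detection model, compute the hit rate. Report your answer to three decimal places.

hit rate = 0.781

z(false-alarm rate) = z(0.29) = -0.5534
z(H) = z(FA) + d' = -0.5534 + 1.33 = 0.7766
hit rate = Φ(0.7766) = 0.7813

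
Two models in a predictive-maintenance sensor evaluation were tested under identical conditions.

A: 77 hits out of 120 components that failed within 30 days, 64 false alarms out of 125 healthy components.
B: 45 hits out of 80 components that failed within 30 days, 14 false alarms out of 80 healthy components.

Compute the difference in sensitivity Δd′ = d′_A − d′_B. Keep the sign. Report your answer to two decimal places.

A: z(0.6417) = 0.363, z(0.5120) = 0.030, d' = 0.333
B: z(0.5625) = 0.157, z(0.1750) = -0.935, d' = 1.092
Δd' = d'_A − d'_B = 0.333 − 1.092 = -0.759
B has the higher sensitivity.

Δd′ = -0.76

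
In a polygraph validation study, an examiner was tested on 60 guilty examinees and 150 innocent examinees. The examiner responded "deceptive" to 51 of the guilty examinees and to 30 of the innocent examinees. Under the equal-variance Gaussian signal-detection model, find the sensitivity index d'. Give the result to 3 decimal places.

d' = 1.878

H = 51/60 = 0.8500
FA = 30/150 = 0.2000
z(H) = 1.0364
z(FA) = -0.8416
d' = z(H) − z(FA) = 1.0364 − (-0.8416) = 1.8780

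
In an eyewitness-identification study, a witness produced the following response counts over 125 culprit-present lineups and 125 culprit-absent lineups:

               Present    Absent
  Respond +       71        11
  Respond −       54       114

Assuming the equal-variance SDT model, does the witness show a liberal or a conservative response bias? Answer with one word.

conservative

z(H) = 0.171, z(FA) = -1.353
c = −½·(z(H) + z(FA)) = 0.591
c > 0 → conservative criterion (biased toward responding “no”).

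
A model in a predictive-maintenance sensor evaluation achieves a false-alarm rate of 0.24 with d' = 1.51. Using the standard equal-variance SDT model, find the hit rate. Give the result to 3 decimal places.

z(false-alarm rate) = z(0.24) = -0.7063
z(H) = z(FA) + d' = -0.7063 + 1.51 = 0.8037
hit rate = Φ(0.8037) = 0.7892

hit rate = 0.789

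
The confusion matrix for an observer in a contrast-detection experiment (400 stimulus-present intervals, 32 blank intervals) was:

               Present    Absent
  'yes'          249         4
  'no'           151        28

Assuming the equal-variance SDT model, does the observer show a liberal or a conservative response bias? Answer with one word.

z(H) = 0.312, z(FA) = -1.150
c = −½·(z(H) + z(FA)) = 0.419
c > 0 → conservative criterion (biased toward responding “no”).

conservative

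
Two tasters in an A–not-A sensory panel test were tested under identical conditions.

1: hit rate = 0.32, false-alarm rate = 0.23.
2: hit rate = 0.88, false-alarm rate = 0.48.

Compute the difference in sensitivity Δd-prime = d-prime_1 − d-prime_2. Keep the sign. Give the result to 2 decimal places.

1: z(0.32) = -0.468, z(0.23) = -0.739, d' = 0.271
2: z(0.88) = 1.175, z(0.48) = -0.050, d' = 1.225
Δd' = d'_1 − d'_2 = 0.271 − 1.225 = -0.954
2 has the higher sensitivity.

Δd-prime = -0.95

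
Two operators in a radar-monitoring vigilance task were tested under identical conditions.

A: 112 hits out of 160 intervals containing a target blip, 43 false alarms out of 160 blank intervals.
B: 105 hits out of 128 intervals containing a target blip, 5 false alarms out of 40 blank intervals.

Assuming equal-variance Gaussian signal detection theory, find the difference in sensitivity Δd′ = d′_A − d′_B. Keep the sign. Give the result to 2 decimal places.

Δd′ = -0.93

A: z(0.7000) = 0.524, z(0.2687) = -0.617, d' = 1.141
B: z(0.8203) = 0.917, z(0.1250) = -1.150, d' = 2.067
Δd' = d'_A − d'_B = 1.141 − 2.067 = -0.926
B has the higher sensitivity.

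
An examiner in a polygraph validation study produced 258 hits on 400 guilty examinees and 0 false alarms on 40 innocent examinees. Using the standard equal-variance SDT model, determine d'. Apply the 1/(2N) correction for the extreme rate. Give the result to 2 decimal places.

d' = 2.61

The false-alarm rate is 0/40 = 0, so apply the 1/(2N) correction: FA → 1/(2·40) = 0.01250.
z(H) = z(0.64500) = 0.372
z(FA) = z(0.01250) = -2.241
d' = 0.372 − (-2.241) = 2.613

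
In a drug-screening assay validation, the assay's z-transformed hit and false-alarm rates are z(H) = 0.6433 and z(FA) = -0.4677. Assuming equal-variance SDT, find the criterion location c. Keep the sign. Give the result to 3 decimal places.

c = −½·[z(H) + z(FA)] = −½·(0.6433 + (-0.4677)) = -0.0878
c < 0: the assay has a liberal response bias.

c = -0.088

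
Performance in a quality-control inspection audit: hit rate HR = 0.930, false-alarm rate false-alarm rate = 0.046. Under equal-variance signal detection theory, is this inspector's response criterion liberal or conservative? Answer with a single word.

conservative

z(H) = 1.476, z(FA) = -1.685
c = −½·(z(H) + z(FA)) = 0.1045
c > 0 → conservative criterion (biased toward responding “no”).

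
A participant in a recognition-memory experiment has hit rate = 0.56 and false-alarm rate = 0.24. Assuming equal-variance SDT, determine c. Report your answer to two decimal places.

Φ⁻¹(H) = Φ⁻¹(0.56) = 0.1510
Φ⁻¹(FA) = Φ⁻¹(0.24) = -0.7063
c = −½·[z(H) + z(FA)] = −0.5 × (0.1510 + (-0.7063)) = 0.27765

c = 0.28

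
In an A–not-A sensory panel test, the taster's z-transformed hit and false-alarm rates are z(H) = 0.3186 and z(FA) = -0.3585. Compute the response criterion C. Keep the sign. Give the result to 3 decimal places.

C = 0.020

c = −½·[z(H) + z(FA)] = −½·(0.3186 + (-0.3585)) = 0.01995
c > 0: the taster has a conservative response bias.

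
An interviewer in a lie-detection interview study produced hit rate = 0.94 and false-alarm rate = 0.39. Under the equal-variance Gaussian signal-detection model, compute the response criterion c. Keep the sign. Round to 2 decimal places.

z(H) = 1.5548
z(FA) = -0.2793
c = −½·[z(H) + z(FA)] = −0.5 × (1.5548 + (-0.2793)) = -0.63775

c = -0.64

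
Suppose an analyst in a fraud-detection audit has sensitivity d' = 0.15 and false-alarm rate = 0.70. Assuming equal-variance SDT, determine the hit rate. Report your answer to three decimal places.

hit rate = 0.750

z(false-alarm rate) = z(0.70) = 0.5244
z(H) = z(FA) + d' = 0.5244 + 0.15 = 0.6744
hit rate = Φ(0.6744) = 0.7500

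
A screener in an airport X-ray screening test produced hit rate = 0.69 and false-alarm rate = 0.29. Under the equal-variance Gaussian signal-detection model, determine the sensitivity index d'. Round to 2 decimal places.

z(0.69) = 0.496, z(0.29) = -0.553
d' = z(H) − z(FA) = 0.496 − (-0.553) = 1.049

d' = 1.05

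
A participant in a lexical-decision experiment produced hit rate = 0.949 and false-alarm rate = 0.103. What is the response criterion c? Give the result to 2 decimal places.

z(0.949) = 1.6352, z(0.103) = -1.2646
c = −½·[z(H) + z(FA)] = −0.5 × (1.6352 + (-1.2646)) = -0.1853
c < 0: the participant has a liberal response bias.

c = -0.19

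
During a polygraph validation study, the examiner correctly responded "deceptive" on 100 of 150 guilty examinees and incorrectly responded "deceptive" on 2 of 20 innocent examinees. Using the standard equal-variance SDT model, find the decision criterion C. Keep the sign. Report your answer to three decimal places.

H = 100/150 = 0.6667
FA = 2/20 = 0.1000
Φ⁻¹(H) = Φ⁻¹(0.6667) = 0.4308
Φ⁻¹(FA) = Φ⁻¹(0.1000) = -1.2816
c = −½·[z(H) + z(FA)] = −0.5 × (0.4308 + (-1.2816)) = 0.4254
c > 0: the examiner has a conservative response bias.

C = 0.425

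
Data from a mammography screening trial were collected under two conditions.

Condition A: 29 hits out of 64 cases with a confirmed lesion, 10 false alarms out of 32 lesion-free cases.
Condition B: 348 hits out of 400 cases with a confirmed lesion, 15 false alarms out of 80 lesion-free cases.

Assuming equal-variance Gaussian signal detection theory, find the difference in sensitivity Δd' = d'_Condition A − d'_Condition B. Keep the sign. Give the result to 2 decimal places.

Condition A: z(0.4531) = -0.118, z(0.3125) = -0.489, d' = 0.371
Condition B: z(0.8700) = 1.126, z(0.1875) = -0.887, d' = 2.013
Δd' = d'_Condition A − d'_Condition B = 0.371 − 2.013 = -1.642
Condition B has the higher sensitivity.

Δd' = -1.64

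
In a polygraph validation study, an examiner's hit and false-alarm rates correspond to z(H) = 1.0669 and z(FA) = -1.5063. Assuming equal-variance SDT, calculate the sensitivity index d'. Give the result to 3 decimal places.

d' = 2.573

d' = z(H) − z(FA) = 1.0669 − (-1.5063) = 2.5732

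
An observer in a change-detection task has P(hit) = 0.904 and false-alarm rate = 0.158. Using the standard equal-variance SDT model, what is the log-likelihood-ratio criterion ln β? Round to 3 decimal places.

ln β = -0.348

z(H) = 1.3047
z(FA) = -1.0027
ln β = −½·[z(H)² − z(FA)²] = −0.5 × (1.7022 − 1.0054) = -0.3484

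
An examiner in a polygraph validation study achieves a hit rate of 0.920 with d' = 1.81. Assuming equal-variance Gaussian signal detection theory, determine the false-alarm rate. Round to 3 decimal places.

false-alarm rate = 0.343

z(hit rate) = z(0.920) = 1.4051
z(FA) = z(H) − d' = 1.4051 − 1.81 = -0.4049
false-alarm rate = Φ(-0.4049) = 0.3428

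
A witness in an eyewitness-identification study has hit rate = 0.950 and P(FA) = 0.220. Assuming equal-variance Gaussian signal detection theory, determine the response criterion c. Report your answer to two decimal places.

z(0.950) = 1.6449, z(0.220) = -0.7722
c = −½·[z(H) + z(FA)] = −0.5 × (1.6449 + (-0.7722)) = -0.43635

c = -0.44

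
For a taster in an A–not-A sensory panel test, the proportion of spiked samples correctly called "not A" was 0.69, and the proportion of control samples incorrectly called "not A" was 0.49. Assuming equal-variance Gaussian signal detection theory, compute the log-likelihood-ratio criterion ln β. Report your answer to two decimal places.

ln β = -0.12

z(H) = z(0.69) = 0.496
z(FA) = z(0.49) = -0.025
ln β = −½·[z(H)² − z(FA)²] = −0.5 × (0.246 − 0.001) = -0.1225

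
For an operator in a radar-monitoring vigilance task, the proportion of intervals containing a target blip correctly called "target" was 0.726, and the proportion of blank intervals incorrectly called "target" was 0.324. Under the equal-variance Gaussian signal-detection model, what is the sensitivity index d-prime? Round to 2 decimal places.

d-prime = 1.06

z(H) = 0.6008
z(FA) = -0.4565
d' = z(H) − z(FA) = 0.6008 − (-0.4565) = 1.0573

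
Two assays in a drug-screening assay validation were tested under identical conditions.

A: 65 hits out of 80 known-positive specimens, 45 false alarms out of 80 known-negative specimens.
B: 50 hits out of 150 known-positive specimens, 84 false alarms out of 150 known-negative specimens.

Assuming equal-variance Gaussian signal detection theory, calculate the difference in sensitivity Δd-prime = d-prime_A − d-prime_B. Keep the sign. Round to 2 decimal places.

Δd-prime = 1.31

A: z(0.8125) = 0.887, z(0.5625) = 0.157, d' = 0.730
B: z(0.3333) = -0.431, z(0.5600) = 0.151, d' = -0.582
Δd' = d'_A − d'_B = 0.730 − (-0.582) = 1.312
A has the higher sensitivity.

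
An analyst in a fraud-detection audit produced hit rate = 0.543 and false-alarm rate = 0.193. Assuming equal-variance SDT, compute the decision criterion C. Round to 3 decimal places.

C = 0.379

Φ⁻¹(H) = Φ⁻¹(0.543) = 0.1080
Φ⁻¹(FA) = Φ⁻¹(0.193) = -0.8669
c = −½·[z(H) + z(FA)] = −0.5 × (0.1080 + (-0.8669)) = 0.37945
c > 0: the analyst has a conservative response bias.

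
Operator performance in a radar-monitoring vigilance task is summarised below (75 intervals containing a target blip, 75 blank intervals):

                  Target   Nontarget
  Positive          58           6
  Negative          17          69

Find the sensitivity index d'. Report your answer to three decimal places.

H = 58/75 = 0.7733
FA = 6/75 = 0.0800
z(0.7733) = 0.7498, z(0.0800) = -1.4051
d' = z(H) − z(FA) = 0.7498 − (-1.4051) = 2.1549

d' = 2.155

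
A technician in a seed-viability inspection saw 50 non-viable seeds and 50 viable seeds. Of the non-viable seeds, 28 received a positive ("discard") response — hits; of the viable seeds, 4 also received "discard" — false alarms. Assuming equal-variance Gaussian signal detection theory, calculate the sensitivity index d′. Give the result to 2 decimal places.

H = 28/50 = 0.5600
FA = 4/50 = 0.0800
Φ⁻¹(0.5600) = 0.151, Φ⁻¹(0.0800) = -1.405
d' = z(H) − z(FA) = 0.151 − (-1.405) = 1.556

d′ = 1.56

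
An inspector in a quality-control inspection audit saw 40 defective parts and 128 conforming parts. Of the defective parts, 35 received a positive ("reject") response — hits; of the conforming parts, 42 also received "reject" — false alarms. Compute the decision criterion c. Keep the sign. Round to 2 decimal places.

c = -0.35

H = 35/40 = 0.8750
FA = 42/128 = 0.3281
z(0.8750) = 1.150, z(0.3281) = -0.445
c = −½·[z(H) + z(FA)] = −0.5 × (1.150 + (-0.445)) = -0.3525
c < 0: the inspector has a liberal response bias.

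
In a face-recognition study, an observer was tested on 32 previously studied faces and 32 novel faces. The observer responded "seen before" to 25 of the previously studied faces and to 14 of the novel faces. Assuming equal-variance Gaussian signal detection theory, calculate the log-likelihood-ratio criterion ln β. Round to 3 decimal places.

H = 25/32 = 0.7812
FA = 14/32 = 0.4375
z(H) = z(0.7812) = 0.7763
z(FA) = z(0.4375) = -0.1573
ln β = −½·[z(H)² − z(FA)²] = −0.5 × (0.6026 − 0.0247) = -0.28895

ln β = -0.289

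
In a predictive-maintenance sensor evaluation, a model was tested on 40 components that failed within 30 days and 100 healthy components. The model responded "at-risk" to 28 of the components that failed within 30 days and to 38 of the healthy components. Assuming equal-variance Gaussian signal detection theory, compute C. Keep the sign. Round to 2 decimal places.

H = 28/40 = 0.7000
FA = 38/100 = 0.3800
z(H) = z(0.7000) = 0.5244
z(FA) = z(0.3800) = -0.3055
c = −½·[z(H) + z(FA)] = −0.5 × (0.5244 + (-0.3055)) = -0.10945
c < 0: the model has a liberal response bias.

C = -0.11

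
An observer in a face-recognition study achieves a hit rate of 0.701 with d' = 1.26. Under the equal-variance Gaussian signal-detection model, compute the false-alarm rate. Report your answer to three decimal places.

z(hit rate) = z(0.701) = 0.5273
z(FA) = z(H) − d' = 0.5273 − 1.26 = -0.7327
false-alarm rate = Φ(-0.7327) = 0.2319

false-alarm rate = 0.232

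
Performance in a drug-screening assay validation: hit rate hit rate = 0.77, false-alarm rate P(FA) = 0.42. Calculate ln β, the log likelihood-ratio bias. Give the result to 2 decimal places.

ln β = -0.25

Φ⁻¹(H) = Φ⁻¹(0.77) = 0.739
Φ⁻¹(FA) = Φ⁻¹(0.42) = -0.202
ln β = −½·[z(H)² − z(FA)²] = −0.5 × (0.546 − 0.041) = -0.2525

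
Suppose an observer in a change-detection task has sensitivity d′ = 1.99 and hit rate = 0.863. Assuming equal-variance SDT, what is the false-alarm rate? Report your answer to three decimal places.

false-alarm rate = 0.185

z(hit rate) = z(0.863) = 1.0939
z(FA) = z(H) − d' = 1.0939 − 1.99 = -0.8961
false-alarm rate = Φ(-0.8961) = 0.1851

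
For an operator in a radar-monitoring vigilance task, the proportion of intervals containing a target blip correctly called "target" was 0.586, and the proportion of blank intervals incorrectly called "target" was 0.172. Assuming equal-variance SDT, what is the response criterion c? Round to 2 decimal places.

c = 0.36

z(0.586) = 0.217, z(0.172) = -0.946
c = −½·[z(H) + z(FA)] = −0.5 × (0.217 + (-0.946)) = 0.3645
c > 0: the operator has a conservative response bias.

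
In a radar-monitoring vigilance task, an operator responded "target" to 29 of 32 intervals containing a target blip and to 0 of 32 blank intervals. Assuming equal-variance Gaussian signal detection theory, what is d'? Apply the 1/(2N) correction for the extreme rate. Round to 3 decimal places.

The false-alarm rate is 0/32 = 0, so apply the 1/(2N) correction: FA → 1/(2·32) = 0.01562.
z(H) = z(0.90625) = 1.3180
z(FA) = z(0.01562) = -2.1540
d' = 1.3180 − (-2.1540) = 3.4720

d' = 3.472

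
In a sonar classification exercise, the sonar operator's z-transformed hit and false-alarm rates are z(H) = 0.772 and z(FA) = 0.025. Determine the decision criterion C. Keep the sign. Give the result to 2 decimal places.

C = -0.40

c = −½·[z(H) + z(FA)] = −½·(0.772 + 0.025) = -0.3985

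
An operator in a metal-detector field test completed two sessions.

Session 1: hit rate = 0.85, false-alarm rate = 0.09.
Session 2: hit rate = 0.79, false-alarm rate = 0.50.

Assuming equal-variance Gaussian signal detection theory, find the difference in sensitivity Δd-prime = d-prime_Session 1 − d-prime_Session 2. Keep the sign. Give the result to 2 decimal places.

Δd-prime = 1.57

Session 1: z(0.85) = 1.036, z(0.09) = -1.341, d' = 2.377
Session 2: z(0.79) = 0.806, z(0.50) = 0.000, d' = 0.806
Δd' = d'_Session 1 − d'_Session 2 = 2.377 − 0.806 = 1.571
Session 1 has the higher sensitivity.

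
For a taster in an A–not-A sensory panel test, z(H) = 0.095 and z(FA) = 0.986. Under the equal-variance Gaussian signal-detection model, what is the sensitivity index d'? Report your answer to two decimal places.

d' = z(H) − z(FA) = 0.095 − 0.986 = -0.891

d' = -0.89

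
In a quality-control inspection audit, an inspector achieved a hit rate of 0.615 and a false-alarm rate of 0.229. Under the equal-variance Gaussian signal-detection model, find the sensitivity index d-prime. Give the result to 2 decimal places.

d-prime = 1.03

z(0.615) = 0.2924, z(0.229) = -0.7421
d' = z(H) − z(FA) = 0.2924 − (-0.7421) = 1.0345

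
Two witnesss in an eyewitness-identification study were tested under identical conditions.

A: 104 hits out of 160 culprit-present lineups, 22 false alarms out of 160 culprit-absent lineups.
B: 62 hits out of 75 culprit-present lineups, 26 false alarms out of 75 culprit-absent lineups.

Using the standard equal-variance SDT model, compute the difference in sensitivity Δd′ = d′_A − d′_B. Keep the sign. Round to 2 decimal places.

Δd′ = 0.14

A: z(0.6500) = 0.385, z(0.1375) = -1.092, d' = 1.477
B: z(0.8267) = 0.941, z(0.3467) = -0.394, d' = 1.335
Δd' = d'_A − d'_B = 1.477 − 1.335 = 0.142
A has the higher sensitivity.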